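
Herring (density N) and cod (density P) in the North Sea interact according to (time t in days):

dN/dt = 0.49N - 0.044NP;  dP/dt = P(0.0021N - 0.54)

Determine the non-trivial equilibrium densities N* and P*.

Set dP/dt = 0 with P > 0: 0.0021N - 0.54 = 0, so N* = 0.54/0.0021 = 257.
Set dN/dt = 0 with N > 0: 0.49 - 0.044P = 0, so P* = 0.49/0.044 = 11.1.

N* ≈ 257, P* ≈ 11.1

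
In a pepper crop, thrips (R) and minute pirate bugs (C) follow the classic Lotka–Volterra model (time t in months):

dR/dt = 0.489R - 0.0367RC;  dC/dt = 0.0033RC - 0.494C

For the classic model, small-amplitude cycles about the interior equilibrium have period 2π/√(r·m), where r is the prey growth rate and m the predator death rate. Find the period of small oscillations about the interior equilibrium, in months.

T ≈ 12.8 months

Here r = 0.489 and m = 0.494, so r·m = 0.242.
ω = √0.242 = 0.491 per month, hence T = 2π/ω ≈ 12.8 months.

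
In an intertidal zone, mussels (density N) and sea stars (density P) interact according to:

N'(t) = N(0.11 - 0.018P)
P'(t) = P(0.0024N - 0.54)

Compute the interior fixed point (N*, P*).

N* ≈ 225, P* ≈ 6.11

Set dP/dt = 0 with P > 0: 0.0024N - 0.54 = 0, so N* = 0.54/0.0024 = 225.
Set dN/dt = 0 with N > 0: 0.11 - 0.018P = 0, so P* = 0.11/0.018 = 6.11.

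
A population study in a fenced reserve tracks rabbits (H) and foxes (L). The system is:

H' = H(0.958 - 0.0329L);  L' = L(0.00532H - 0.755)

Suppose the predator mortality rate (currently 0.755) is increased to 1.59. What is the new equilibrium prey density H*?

At the interior fixed point, setting dL/dt = 0 with L > 0 fixes H* = (predator death rate)/(HL coefficient) — independent of the other coefficients.
With the change, H* = 1.59/0.00532 = 299; it rises from 142.

H* ≈ 299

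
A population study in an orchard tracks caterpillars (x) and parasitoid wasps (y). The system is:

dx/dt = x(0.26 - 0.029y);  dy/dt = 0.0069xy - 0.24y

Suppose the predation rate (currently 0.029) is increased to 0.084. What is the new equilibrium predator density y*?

At the interior fixed point, setting dx/dt = 0 with x > 0 fixes y* = (prey growth rate)/(xy coefficient) — independent of the other coefficients.
With the change, y* = 0.26/0.084 = 3.1; it falls from 8.97.

y* ≈ 3.1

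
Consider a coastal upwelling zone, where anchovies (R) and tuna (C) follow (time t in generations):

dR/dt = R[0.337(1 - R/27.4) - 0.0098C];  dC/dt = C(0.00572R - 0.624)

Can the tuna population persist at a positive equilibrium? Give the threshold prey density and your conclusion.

Threshold R = 109; K < 109, so no, the predator goes extinct.

The predator equation gives dC/dt > 0 only when R > 0.624/0.00572 = 109.
Without the predator, R → K = 27.4. Since 27.4 < 109, the predator cannot invade.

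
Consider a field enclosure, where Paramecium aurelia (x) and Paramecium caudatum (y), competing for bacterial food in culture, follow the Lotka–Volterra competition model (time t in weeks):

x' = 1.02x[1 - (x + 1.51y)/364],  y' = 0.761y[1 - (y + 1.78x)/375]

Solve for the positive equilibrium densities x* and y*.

x* ≈ 120, y* ≈ 162

Setting both brackets to zero gives the nullclines x + 1.51y = 364 and 1.78x + y = 375.
Substituting y = 375 - 1.78x into the first: x(1 - 1.51·1.78) = 364 - 1.51·375.
So x* = -202/-1.69 = 120, and then y* = 375 - 1.78·120 = 162.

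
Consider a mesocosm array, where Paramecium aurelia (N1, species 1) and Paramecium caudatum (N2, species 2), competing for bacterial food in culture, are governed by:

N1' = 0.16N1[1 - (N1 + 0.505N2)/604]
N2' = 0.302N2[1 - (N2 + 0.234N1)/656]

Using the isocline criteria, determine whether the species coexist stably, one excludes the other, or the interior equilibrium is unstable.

Compare the nullcline intercepts: K1/α12 = 604/0.505 = 1200 > K2 = 656; K2/α21 = 656/0.234 = 2800 > K1 = 604.
Since both inequalities hold, each species can invade when rare, so the interior equilibrium is stable.

stable coexistence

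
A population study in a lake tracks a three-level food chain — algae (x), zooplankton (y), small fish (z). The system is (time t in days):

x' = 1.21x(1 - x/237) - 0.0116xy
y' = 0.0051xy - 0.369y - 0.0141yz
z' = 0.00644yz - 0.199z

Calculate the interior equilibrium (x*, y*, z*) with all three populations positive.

x* ≈ 167, y* ≈ 30.9, z* ≈ 34.2

From dz/dt = 0: 0.00644y* = 0.199, so y* = 30.9.
From dx/dt = 0: 1.21(1 - x*/237) = 0.0116·30.9, giving x* = 237·(1 - 0.296) = 167.
From dy/dt = 0: 0.0051·167 - 0.369 = 0.0141z*, so z* = 0.482/0.0141 = 34.2.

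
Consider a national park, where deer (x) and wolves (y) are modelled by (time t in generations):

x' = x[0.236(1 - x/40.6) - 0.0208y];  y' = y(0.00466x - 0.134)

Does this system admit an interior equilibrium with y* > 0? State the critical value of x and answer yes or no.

Threshold x = 28.8; K > 28.8, so yes, the predator persists.

The predator equation gives dy/dt > 0 only when x > 0.134/0.00466 = 28.8.
Without the predator, x → K = 40.6. Since 40.6 > 28.8, the predator can invade and persist.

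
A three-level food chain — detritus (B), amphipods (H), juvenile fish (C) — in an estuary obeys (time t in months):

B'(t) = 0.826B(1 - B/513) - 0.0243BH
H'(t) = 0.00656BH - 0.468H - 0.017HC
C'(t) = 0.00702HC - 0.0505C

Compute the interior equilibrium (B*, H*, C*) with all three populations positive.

B* ≈ 404, H* ≈ 7.19, C* ≈ 129

From dC/dt = 0: 0.00702H* = 0.0505, so H* = 7.19.
From dB/dt = 0: 0.826(1 - B*/513) = 0.0243·7.19, giving B* = 513·(1 - 0.212) = 404.
From dH/dt = 0: 0.00656·404 - 0.468 = 0.017C*, so C* = 2.19/0.017 = 129.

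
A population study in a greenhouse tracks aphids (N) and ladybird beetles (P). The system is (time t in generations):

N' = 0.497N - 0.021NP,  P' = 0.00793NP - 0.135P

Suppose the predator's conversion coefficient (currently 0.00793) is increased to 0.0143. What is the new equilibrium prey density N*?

N* ≈ 9.44

At the interior fixed point, setting dP/dt = 0 with P > 0 fixes N* = (predator death rate)/(NP coefficient) — independent of the other coefficients.
With the change, N* = 0.135/0.0143 = 9.44; it falls from 17.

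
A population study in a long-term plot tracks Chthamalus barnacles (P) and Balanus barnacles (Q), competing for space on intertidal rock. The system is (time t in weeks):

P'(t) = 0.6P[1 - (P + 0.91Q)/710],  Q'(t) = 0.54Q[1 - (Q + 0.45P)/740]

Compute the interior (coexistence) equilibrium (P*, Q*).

Setting both brackets to zero gives the nullclines P + 0.91Q = 710 and 0.45P + Q = 740.
Substituting Q = 740 - 0.45P into the first: P(1 - 0.91·0.45) = 710 - 0.91·740.
So P* = 36.6/0.591 = 62, and then Q* = 740 - 0.45·62 = 712.

P* ≈ 62, Q* ≈ 712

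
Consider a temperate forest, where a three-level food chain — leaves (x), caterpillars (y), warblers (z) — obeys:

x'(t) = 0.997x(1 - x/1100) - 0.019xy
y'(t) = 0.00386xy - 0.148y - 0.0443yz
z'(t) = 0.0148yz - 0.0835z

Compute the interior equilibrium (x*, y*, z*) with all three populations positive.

From dz/dt = 0: 0.0148y* = 0.0835, so y* = 5.64.
From dx/dt = 0: 0.997(1 - x*/1100) = 0.019·5.64, giving x* = 1100·(1 - 0.108) = 982.
From dy/dt = 0: 0.00386·982 - 0.148 = 0.0443z*, so z* = 3.64/0.0443 = 82.2.

x* ≈ 982, y* ≈ 5.64, z* ≈ 82.2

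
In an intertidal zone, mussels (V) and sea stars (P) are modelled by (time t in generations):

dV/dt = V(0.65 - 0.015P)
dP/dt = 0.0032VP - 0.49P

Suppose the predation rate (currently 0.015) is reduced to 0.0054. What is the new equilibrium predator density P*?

At the interior fixed point, setting dV/dt = 0 with V > 0 fixes P* = (prey growth rate)/(VP coefficient) — independent of the other coefficients.
With the change, P* = 0.65/0.0054 = 120; it rises from 43.3.

P* ≈ 120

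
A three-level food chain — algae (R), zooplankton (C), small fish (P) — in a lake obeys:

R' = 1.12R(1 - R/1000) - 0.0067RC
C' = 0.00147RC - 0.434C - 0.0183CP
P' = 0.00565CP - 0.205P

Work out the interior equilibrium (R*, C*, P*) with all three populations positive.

From dP/dt = 0: 0.00565C* = 0.205, so C* = 36.3.
From dR/dt = 0: 1.12(1 - R*/1000) = 0.0067·36.3, giving R* = 1000·(1 - 0.217) = 783.
From dC/dt = 0: 0.00147·783 - 0.434 = 0.0183P*, so P* = 0.717/0.0183 = 39.2.

R* ≈ 783, C* ≈ 36.3, P* ≈ 39.2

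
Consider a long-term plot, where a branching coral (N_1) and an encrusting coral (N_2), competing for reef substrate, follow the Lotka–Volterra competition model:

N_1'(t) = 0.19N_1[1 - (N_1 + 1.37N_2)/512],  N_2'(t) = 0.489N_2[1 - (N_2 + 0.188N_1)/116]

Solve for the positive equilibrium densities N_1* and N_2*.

N_1* ≈ 476, N_2* ≈ 26.6

Setting both brackets to zero gives the nullclines N_1 + 1.37N_2 = 512 and 0.188N_1 + N_2 = 116.
Substituting N_2 = 116 - 0.188N_1 into the first: N_1(1 - 1.37·0.188) = 512 - 1.37·116.
So N_1* = 353/0.742 = 476, and then N_2* = 116 - 0.188·476 = 26.6.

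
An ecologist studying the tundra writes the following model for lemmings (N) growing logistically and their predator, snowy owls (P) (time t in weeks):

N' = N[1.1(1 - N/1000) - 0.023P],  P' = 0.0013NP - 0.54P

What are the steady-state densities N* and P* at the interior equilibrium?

N* ≈ 415, P* ≈ 28

From dP/dt = 0 with P > 0: 0.0013N* = 0.54, so N* = 415.
Substitute into dN/dt = 0: 1.1(1 - 415/1000) = 0.023P*.
The bracket is 0.585, giving P* = 0.643/0.023 = 28.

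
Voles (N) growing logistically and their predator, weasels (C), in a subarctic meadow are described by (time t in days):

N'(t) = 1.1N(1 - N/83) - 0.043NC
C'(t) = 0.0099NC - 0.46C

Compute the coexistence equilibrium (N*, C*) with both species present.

N* ≈ 46.5, C* ≈ 11.3

From dC/dt = 0 with C > 0: 0.0099N* = 0.46, so N* = 46.5.
Substitute into dN/dt = 0: 1.1(1 - 46.5/83) = 0.043C*.
The bracket is 0.44, giving C* = 0.484/0.043 = 11.3.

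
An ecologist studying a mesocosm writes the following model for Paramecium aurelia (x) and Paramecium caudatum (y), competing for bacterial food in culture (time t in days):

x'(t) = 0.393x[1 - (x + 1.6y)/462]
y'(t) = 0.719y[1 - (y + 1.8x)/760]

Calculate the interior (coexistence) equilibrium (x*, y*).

Setting both brackets to zero gives the nullclines x + 1.6y = 462 and 1.8x + y = 760.
Substituting y = 760 - 1.8x into the first: x(1 - 1.6·1.8) = 462 - 1.6·760.
So x* = -754/-1.88 = 401, and then y* = 760 - 1.8·401 = 38.1.

x* ≈ 401, y* ≈ 38.1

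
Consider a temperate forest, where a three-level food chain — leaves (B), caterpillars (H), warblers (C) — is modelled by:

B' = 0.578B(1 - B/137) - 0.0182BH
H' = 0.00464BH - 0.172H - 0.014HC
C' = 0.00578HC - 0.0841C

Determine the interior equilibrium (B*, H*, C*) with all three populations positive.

From dC/dt = 0: 0.00578H* = 0.0841, so H* = 14.6.
From dB/dt = 0: 0.578(1 - B*/137) = 0.0182·14.6, giving B* = 137·(1 - 0.458) = 74.2.
From dH/dt = 0: 0.00464·74.2 - 0.172 = 0.014C*, so C* = 0.172/0.014 = 12.3.

B* ≈ 74.2, H* ≈ 14.6, C* ≈ 12.3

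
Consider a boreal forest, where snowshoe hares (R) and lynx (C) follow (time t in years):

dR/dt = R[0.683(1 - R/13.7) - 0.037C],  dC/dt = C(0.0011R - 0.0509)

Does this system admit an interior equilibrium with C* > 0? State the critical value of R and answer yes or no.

The predator equation gives dC/dt > 0 only when R > 0.0509/0.0011 = 46.3.
Without the predator, R → K = 13.7. Since 13.7 < 46.3, the predator cannot invade.

Threshold R = 46.3; K < 46.3, so no, the predator goes extinct.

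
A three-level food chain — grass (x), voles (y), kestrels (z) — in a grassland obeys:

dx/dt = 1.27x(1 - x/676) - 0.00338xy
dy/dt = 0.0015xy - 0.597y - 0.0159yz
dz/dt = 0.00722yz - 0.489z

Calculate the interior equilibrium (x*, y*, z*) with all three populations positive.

x* ≈ 554, y* ≈ 67.7, z* ≈ 14.7

From dz/dt = 0: 0.00722y* = 0.489, so y* = 67.7.
From dx/dt = 0: 1.27(1 - x*/676) = 0.00338·67.7, giving x* = 676·(1 - 0.18) = 554.
From dy/dt = 0: 0.0015·554 - 0.597 = 0.0159z*, so z* = 0.234/0.0159 = 14.7.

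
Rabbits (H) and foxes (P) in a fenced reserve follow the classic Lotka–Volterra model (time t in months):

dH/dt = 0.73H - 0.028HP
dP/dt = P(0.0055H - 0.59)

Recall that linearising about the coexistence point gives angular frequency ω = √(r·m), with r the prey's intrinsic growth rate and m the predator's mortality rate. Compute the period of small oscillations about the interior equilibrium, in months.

Here r = 0.73 and m = 0.59, so r·m = 0.431.
ω = √0.431 = 0.656 per month, hence T = 2π/ω ≈ 9.57 months.

T ≈ 9.57 months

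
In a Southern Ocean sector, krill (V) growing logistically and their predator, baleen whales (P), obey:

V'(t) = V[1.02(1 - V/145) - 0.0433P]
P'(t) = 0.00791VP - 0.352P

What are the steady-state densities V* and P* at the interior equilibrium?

V* ≈ 44.5, P* ≈ 16.3

From dP/dt = 0 with P > 0: 0.00791V* = 0.352, so V* = 44.5.
Substitute into dV/dt = 0: 1.02(1 - 44.5/145) = 0.0433P*.
The bracket is 0.693, giving P* = 0.707/0.0433 = 16.3.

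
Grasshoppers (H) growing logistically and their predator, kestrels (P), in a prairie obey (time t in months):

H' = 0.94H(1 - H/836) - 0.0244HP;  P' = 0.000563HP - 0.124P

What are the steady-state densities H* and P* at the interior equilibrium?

H* ≈ 220, P* ≈ 28.4

From dP/dt = 0 with P > 0: 0.000563H* = 0.124, so H* = 220.
Substitute into dH/dt = 0: 0.94(1 - 220/836) = 0.0244P*.
The bracket is 0.737, giving P* = 0.692/0.0244 = 28.4.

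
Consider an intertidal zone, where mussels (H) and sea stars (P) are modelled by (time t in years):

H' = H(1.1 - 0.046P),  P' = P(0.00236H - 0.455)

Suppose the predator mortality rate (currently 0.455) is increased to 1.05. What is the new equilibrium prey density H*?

H* ≈ 445

At the interior fixed point, setting dP/dt = 0 with P > 0 fixes H* = (predator death rate)/(HP coefficient) — independent of the other coefficients.
With the change, H* = 1.05/0.00236 = 445; it rises from 193.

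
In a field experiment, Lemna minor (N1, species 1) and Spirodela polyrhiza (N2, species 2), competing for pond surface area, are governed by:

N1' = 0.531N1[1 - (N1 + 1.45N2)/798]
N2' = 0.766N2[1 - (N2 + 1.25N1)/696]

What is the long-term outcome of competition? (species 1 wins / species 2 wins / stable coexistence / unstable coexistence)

Compare the nullcline intercepts: K1/α12 = 798/1.45 = 550 < K2 = 696; K2/α21 = 696/1.25 = 557 < K1 = 798.
Since both are reversed, neither can invade when rare; the interior point is a saddle.

unstable coexistence (outcome depends on initial conditions)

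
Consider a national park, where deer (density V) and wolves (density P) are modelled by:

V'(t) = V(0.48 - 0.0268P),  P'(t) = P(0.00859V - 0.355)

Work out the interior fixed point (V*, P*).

V* ≈ 41.3, P* ≈ 17.9

Set dP/dt = 0 with P > 0: 0.00859V - 0.355 = 0, so V* = 0.355/0.00859 = 41.3.
Set dV/dt = 0 with V > 0: 0.48 - 0.0268P = 0, so P* = 0.48/0.0268 = 17.9.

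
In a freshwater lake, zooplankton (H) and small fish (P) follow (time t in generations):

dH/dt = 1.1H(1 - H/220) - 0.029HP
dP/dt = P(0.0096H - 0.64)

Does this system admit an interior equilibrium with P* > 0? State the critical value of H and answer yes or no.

The predator equation gives dP/dt > 0 only when H > 0.64/0.0096 = 66.7.
Without the predator, H → K = 220. Since 220 > 66.7, the predator can invade and persist.

Threshold H = 66.7; K > 66.7, so yes, the predator persists.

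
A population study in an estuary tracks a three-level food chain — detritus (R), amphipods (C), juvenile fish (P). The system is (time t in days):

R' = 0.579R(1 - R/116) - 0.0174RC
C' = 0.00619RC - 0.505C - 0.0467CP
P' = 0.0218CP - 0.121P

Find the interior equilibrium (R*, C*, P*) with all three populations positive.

R* ≈ 96.7, C* ≈ 5.55, P* ≈ 2

From dP/dt = 0: 0.0218C* = 0.121, so C* = 5.55.
From dR/dt = 0: 0.579(1 - R*/116) = 0.0174·5.55, giving R* = 116·(1 - 0.167) = 96.7.
From dC/dt = 0: 0.00619·96.7 - 0.505 = 0.0467P*, so P* = 0.0933/0.0467 = 2.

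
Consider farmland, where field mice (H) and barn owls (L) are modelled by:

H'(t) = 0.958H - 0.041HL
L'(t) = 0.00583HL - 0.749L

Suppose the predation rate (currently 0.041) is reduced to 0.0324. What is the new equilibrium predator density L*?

At the interior fixed point, setting dH/dt = 0 with H > 0 fixes L* = (prey growth rate)/(HL coefficient) — independent of the other coefficients.
With the change, L* = 0.958/0.0324 = 29.6; it rises from 23.4.

L* ≈ 29.6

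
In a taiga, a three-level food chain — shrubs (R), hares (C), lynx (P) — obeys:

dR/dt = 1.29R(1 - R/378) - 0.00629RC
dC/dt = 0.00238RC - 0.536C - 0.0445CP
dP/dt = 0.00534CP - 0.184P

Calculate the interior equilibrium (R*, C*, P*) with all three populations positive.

From dP/dt = 0: 0.00534C* = 0.184, so C* = 34.5.
From dR/dt = 0: 1.29(1 - R*/378) = 0.00629·34.5, giving R* = 378·(1 - 0.168) = 314.
From dC/dt = 0: 0.00238·314 - 0.536 = 0.0445P*, so P* = 0.212/0.0445 = 4.78.

R* ≈ 314, C* ≈ 34.5, P* ≈ 4.78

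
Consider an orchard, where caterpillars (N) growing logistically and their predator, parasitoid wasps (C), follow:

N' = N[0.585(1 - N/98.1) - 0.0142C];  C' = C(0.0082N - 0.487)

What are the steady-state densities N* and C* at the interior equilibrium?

N* ≈ 59.4, C* ≈ 16.3

From dC/dt = 0 with C > 0: 0.0082N* = 0.487, so N* = 59.4.
Substitute into dN/dt = 0: 0.585(1 - 59.4/98.1) = 0.0142C*.
The bracket is 0.395, giving C* = 0.231/0.0142 = 16.3.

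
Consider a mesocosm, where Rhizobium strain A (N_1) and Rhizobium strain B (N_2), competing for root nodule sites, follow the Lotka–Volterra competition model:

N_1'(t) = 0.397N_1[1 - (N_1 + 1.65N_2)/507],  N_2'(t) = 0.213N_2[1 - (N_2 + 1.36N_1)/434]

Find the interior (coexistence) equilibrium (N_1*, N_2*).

N_1* ≈ 168, N_2* ≈ 205

Setting both brackets to zero gives the nullclines N_1 + 1.65N_2 = 507 and 1.36N_1 + N_2 = 434.
Substituting N_2 = 434 - 1.36N_1 into the first: N_1(1 - 1.65·1.36) = 507 - 1.65·434.
So N_1* = -209/-1.24 = 168, and then N_2* = 434 - 1.36·168 = 205.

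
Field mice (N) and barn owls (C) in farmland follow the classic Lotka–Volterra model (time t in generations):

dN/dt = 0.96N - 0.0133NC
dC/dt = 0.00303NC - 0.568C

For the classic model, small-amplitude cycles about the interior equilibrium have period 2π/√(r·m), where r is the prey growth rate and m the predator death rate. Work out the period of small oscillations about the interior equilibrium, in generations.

T ≈ 8.51 generations

Here r = 0.96 and m = 0.568, so r·m = 0.545.
ω = √0.545 = 0.738 per generation, hence T = 2π/ω ≈ 8.51 generations.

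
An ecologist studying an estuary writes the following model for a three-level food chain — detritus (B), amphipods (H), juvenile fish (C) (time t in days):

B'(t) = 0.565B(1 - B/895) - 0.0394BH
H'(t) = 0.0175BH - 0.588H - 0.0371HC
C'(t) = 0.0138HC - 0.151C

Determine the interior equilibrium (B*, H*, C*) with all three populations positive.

From dC/dt = 0: 0.0138H* = 0.151, so H* = 10.9.
From dB/dt = 0: 0.565(1 - B*/895) = 0.0394·10.9, giving B* = 895·(1 - 0.763) = 212.
From dH/dt = 0: 0.0175·212 - 0.588 = 0.0371C*, so C* = 3.12/0.0371 = 84.2.

B* ≈ 212, H* ≈ 10.9, C* ≈ 84.2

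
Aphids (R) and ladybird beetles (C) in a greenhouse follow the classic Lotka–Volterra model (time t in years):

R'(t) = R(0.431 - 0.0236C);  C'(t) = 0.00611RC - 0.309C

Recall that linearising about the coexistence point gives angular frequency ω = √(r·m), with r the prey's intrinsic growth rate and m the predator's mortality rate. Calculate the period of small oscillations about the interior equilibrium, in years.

T ≈ 17.2 years

Here r = 0.431 and m = 0.309, so r·m = 0.133.
ω = √0.133 = 0.365 per year, hence T = 2π/ω ≈ 17.2 years.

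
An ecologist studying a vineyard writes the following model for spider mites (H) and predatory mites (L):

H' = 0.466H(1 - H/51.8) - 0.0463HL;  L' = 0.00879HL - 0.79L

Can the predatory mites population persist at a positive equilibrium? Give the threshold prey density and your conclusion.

The predator equation gives dL/dt > 0 only when H > 0.79/0.00879 = 89.9.
Without the predator, H → K = 51.8. Since 51.8 < 89.9, the predator cannot invade.

Threshold H = 89.9; K < 89.9, so no, the predator goes extinct.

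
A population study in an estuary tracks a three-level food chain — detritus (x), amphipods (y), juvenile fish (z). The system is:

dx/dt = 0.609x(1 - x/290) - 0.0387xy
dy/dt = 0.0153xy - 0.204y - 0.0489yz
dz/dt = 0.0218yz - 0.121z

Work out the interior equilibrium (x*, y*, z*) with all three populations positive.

x* ≈ 188, y* ≈ 5.55, z* ≈ 54.6

From dz/dt = 0: 0.0218y* = 0.121, so y* = 5.55.
From dx/dt = 0: 0.609(1 - x*/290) = 0.0387·5.55, giving x* = 290·(1 - 0.353) = 188.
From dy/dt = 0: 0.0153·188 - 0.204 = 0.0489z*, so z* = 2.67/0.0489 = 54.6.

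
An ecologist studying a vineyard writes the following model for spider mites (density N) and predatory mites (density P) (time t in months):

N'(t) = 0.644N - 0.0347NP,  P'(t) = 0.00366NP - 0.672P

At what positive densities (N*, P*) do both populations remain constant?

N* ≈ 184, P* ≈ 18.6

Set dP/dt = 0 with P > 0: 0.00366N - 0.672 = 0, so N* = 0.672/0.00366 = 184.
Set dN/dt = 0 with N > 0: 0.644 - 0.0347P = 0, so P* = 0.644/0.0347 = 18.6.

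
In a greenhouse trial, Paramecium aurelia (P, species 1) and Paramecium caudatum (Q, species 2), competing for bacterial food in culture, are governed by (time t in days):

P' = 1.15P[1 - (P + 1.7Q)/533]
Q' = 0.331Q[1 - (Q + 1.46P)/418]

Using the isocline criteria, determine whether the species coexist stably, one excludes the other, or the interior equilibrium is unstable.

unstable coexistence (outcome depends on initial conditions)

Compare the nullcline intercepts: K1/α12 = 533/1.7 = 314 < K2 = 418; K2/α21 = 418/1.46 = 286 < K1 = 533.
Since both are reversed, neither can invade when rare; the interior point is a saddle.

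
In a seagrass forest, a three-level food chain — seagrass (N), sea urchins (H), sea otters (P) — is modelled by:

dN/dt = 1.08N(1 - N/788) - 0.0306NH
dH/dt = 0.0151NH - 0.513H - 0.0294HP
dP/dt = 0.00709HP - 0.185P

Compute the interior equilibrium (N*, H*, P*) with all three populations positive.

From dP/dt = 0: 0.00709H* = 0.185, so H* = 26.1.
From dN/dt = 0: 1.08(1 - N*/788) = 0.0306·26.1, giving N* = 788·(1 - 0.739) = 205.
From dH/dt = 0: 0.0151·205 - 0.513 = 0.0294P*, so P* = 2.59/0.0294 = 88.1.

N* ≈ 205, H* ≈ 26.1, P* ≈ 88.1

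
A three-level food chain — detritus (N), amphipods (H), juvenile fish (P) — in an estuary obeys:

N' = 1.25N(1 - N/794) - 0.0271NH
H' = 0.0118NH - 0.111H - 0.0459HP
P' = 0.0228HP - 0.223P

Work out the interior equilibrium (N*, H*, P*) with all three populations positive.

N* ≈ 626, H* ≈ 9.78, P* ≈ 158

From dP/dt = 0: 0.0228H* = 0.223, so H* = 9.78.
From dN/dt = 0: 1.25(1 - N*/794) = 0.0271·9.78, giving N* = 794·(1 - 0.212) = 626.
From dH/dt = 0: 0.0118·626 - 0.111 = 0.0459P*, so P* = 7.27/0.0459 = 158.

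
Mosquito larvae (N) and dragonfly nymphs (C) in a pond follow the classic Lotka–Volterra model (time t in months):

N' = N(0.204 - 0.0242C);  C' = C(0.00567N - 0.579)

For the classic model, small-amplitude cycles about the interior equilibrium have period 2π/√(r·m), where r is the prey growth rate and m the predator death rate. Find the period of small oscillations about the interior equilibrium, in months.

Here r = 0.204 and m = 0.579, so r·m = 0.118.
ω = √0.118 = 0.344 per month, hence T = 2π/ω ≈ 18.3 months.

T ≈ 18.3 months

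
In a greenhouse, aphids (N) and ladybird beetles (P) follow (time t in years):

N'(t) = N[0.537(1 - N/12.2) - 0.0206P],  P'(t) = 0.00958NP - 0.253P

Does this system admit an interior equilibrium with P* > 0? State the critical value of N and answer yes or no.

The predator equation gives dP/dt > 0 only when N > 0.253/0.00958 = 26.4.
Without the predator, N → K = 12.2. Since 12.2 < 26.4, the predator cannot invade.

Threshold N = 26.4; K < 26.4, so no, the predator goes extinct.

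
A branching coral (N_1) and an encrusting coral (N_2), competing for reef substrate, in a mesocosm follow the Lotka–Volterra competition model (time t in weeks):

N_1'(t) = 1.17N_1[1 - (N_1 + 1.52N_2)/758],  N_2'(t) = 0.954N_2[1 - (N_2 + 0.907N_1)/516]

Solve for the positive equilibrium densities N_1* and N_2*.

Setting both brackets to zero gives the nullclines N_1 + 1.52N_2 = 758 and 0.907N_1 + N_2 = 516.
Substituting N_2 = 516 - 0.907N_1 into the first: N_1(1 - 1.52·0.907) = 758 - 1.52·516.
So N_1* = -26.3/-0.379 = 69.5, and then N_2* = 516 - 0.907·69.5 = 453.

N_1* ≈ 69.5, N_2* ≈ 453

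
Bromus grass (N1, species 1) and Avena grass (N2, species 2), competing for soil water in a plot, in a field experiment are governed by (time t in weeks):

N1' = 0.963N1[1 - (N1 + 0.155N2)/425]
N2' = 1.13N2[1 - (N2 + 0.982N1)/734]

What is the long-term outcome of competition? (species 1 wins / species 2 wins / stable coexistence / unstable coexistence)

stable coexistence

Compare the nullcline intercepts: K1/α12 = 425/0.155 = 2740 > K2 = 734; K2/α21 = 734/0.982 = 747 > K1 = 425.
Since both inequalities hold, each species can invade when rare, so the interior equilibrium is stable.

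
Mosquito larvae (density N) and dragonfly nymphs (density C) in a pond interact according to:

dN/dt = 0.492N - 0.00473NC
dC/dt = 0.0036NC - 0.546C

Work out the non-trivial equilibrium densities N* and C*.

N* ≈ 152, C* ≈ 104

Set dC/dt = 0 with C > 0: 0.0036N - 0.546 = 0, so N* = 0.546/0.0036 = 152.
Set dN/dt = 0 with N > 0: 0.492 - 0.00473C = 0, so C* = 0.492/0.00473 = 104.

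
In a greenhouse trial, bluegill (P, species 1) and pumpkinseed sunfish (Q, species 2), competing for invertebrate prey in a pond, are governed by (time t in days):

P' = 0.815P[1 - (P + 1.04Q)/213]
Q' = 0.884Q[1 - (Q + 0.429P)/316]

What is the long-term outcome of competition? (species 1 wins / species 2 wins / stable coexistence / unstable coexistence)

Compare the nullcline intercepts: K1/α12 = 213/1.04 = 205 < K2 = 316; K2/α21 = 316/0.429 = 737 > K1 = 213.
Since the inequalities point opposite ways, species 2 can invade but species 1 cannot.

species 2 excludes species 1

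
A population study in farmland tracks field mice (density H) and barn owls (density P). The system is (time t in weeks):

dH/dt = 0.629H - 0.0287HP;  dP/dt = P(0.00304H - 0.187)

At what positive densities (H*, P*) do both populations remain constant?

H* ≈ 61.5, P* ≈ 21.9

Set dP/dt = 0 with P > 0: 0.00304H - 0.187 = 0, so H* = 0.187/0.00304 = 61.5.
Set dH/dt = 0 with H > 0: 0.629 - 0.0287P = 0, so P* = 0.629/0.0287 = 21.9.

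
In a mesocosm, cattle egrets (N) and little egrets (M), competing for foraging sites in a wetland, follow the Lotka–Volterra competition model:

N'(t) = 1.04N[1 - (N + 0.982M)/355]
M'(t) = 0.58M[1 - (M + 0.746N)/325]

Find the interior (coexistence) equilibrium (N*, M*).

Setting both brackets to zero gives the nullclines N + 0.982M = 355 and 0.746N + M = 325.
Substituting M = 325 - 0.746N into the first: N(1 - 0.982·0.746) = 355 - 0.982·325.
So N* = 35.9/0.267 = 134, and then M* = 325 - 0.746·134 = 225.

N* ≈ 134, M* ≈ 225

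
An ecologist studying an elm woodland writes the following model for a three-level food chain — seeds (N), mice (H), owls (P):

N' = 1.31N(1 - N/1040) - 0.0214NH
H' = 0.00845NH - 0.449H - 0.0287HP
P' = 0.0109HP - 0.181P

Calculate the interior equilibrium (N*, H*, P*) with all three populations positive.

From dP/dt = 0: 0.0109H* = 0.181, so H* = 16.6.
From dN/dt = 0: 1.31(1 - N*/1040) = 0.0214·16.6, giving N* = 1040·(1 - 0.271) = 758.
From dH/dt = 0: 0.00845·758 - 0.449 = 0.0287P*, so P* = 5.96/0.0287 = 207.

N* ≈ 758, H* ≈ 16.6, P* ≈ 207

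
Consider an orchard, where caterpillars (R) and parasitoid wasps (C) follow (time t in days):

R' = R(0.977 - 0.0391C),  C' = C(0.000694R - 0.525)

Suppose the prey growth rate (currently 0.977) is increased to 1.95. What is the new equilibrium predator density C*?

C* ≈ 49.9

At the interior fixed point, setting dR/dt = 0 with R > 0 fixes C* = (prey growth rate)/(RC coefficient) — independent of the other coefficients.
With the change, C* = 1.95/0.0391 = 49.9; it rises from 25.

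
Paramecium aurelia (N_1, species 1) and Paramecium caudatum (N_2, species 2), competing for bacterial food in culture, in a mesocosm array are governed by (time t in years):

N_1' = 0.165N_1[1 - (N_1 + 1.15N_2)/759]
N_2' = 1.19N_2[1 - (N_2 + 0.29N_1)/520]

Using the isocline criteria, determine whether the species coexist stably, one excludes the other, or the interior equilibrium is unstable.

Compare the nullcline intercepts: K1/α12 = 759/1.15 = 660 > K2 = 520; K2/α21 = 520/0.29 = 1790 > K1 = 759.
Since both inequalities hold, each species can invade when rare, so the interior equilibrium is stable.

stable coexistence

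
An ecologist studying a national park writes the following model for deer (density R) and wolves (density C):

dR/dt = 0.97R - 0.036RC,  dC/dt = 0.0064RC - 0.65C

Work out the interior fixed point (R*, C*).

R* ≈ 102, C* ≈ 26.9

Set dC/dt = 0 with C > 0: 0.0064R - 0.65 = 0, so R* = 0.65/0.0064 = 102.
Set dR/dt = 0 with R > 0: 0.97 - 0.036C = 0, so C* = 0.97/0.036 = 26.9.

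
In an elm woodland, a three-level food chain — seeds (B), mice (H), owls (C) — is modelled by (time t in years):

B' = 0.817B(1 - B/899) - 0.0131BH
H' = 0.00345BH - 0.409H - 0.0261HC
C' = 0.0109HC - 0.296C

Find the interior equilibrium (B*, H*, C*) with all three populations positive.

B* ≈ 508, H* ≈ 27.2, C* ≈ 51.4

From dC/dt = 0: 0.0109H* = 0.296, so H* = 27.2.
From dB/dt = 0: 0.817(1 - B*/899) = 0.0131·27.2, giving B* = 899·(1 - 0.435) = 508.
From dH/dt = 0: 0.00345·508 - 0.409 = 0.0261C*, so C* = 1.34/0.0261 = 51.4.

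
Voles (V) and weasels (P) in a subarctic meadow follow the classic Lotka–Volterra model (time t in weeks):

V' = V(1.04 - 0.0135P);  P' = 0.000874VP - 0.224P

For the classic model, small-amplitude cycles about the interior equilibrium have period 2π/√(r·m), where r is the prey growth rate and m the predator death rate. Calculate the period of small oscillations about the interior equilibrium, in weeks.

Here r = 1.04 and m = 0.224, so r·m = 0.233.
ω = √0.233 = 0.483 per week, hence T = 2π/ω ≈ 13 weeks.

T ≈ 13 weeks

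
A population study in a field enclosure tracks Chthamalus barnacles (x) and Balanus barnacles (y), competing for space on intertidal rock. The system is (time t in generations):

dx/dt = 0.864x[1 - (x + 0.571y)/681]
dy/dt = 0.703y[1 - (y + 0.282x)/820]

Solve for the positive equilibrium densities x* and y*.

Setting both brackets to zero gives the nullclines x + 0.571y = 681 and 0.282x + y = 820.
Substituting y = 820 - 0.282x into the first: x(1 - 0.571·0.282) = 681 - 0.571·820.
So x* = 213/0.839 = 254, and then y* = 820 - 0.282·254 = 748.

x* ≈ 254, y* ≈ 748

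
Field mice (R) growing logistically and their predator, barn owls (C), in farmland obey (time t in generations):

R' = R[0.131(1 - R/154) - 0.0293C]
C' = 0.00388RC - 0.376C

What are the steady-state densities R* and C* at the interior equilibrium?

From dC/dt = 0 with C > 0: 0.00388R* = 0.376, so R* = 96.9.
Substitute into dR/dt = 0: 0.131(1 - 96.9/154) = 0.0293C*.
The bracket is 0.371, giving C* = 0.0486/0.0293 = 1.66.

R* ≈ 96.9, C* ≈ 1.66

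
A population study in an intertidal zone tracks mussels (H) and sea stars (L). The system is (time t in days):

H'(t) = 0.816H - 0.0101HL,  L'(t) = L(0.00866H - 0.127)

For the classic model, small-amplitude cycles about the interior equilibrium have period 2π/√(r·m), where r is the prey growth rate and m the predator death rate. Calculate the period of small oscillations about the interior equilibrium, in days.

Here r = 0.816 and m = 0.127, so r·m = 0.104.
ω = √0.104 = 0.322 per day, hence T = 2π/ω ≈ 19.5 days.

T ≈ 19.5 days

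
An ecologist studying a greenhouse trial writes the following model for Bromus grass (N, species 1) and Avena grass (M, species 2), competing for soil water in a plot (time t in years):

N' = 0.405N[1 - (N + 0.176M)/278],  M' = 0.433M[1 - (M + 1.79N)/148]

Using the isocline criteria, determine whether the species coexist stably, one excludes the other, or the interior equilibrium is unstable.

species 1 excludes species 2

Compare the nullcline intercepts: K1/α12 = 278/0.176 = 1580 > K2 = 148; K2/α21 = 148/1.79 = 82.7 < K1 = 278.
Since the inequalities point opposite ways, species 1 can invade but species 2 cannot.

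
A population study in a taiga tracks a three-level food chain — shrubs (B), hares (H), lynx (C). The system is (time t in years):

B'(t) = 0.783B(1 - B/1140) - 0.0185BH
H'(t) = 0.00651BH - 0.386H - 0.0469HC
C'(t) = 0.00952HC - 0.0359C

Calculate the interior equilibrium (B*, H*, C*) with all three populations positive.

B* ≈ 1040, H* ≈ 3.77, C* ≈ 136

From dC/dt = 0: 0.00952H* = 0.0359, so H* = 3.77.
From dB/dt = 0: 0.783(1 - B*/1140) = 0.0185·3.77, giving B* = 1140·(1 - 0.0891) = 1040.
From dH/dt = 0: 0.00651·1040 - 0.386 = 0.0469C*, so C* = 6.37/0.0469 = 136.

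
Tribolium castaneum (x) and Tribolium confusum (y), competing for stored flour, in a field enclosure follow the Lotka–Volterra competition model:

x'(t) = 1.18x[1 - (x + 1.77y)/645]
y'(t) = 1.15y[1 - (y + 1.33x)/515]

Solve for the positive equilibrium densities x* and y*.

Setting both brackets to zero gives the nullclines x + 1.77y = 645 and 1.33x + y = 515.
Substituting y = 515 - 1.33x into the first: x(1 - 1.77·1.33) = 645 - 1.77·515.
So x* = -267/-1.35 = 197, and then y* = 515 - 1.33·197 = 253.

x* ≈ 197, y* ≈ 253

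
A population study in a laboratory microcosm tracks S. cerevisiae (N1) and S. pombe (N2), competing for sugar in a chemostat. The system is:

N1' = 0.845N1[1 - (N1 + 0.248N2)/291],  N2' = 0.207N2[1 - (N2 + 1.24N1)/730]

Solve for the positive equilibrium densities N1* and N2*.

N1* ≈ 159, N2* ≈ 533

Setting both brackets to zero gives the nullclines N1 + 0.248N2 = 291 and 1.24N1 + N2 = 730.
Substituting N2 = 730 - 1.24N1 into the first: N1(1 - 0.248·1.24) = 291 - 0.248·730.
So N1* = 110/0.692 = 159, and then N2* = 730 - 1.24·159 = 533.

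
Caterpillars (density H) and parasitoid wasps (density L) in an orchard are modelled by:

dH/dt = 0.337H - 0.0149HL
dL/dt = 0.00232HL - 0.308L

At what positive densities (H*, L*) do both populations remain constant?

Set dL/dt = 0 with L > 0: 0.00232H - 0.308 = 0, so H* = 0.308/0.00232 = 133.
Set dH/dt = 0 with H > 0: 0.337 - 0.0149L = 0, so L* = 0.337/0.0149 = 22.6.

H* ≈ 133, L* ≈ 22.6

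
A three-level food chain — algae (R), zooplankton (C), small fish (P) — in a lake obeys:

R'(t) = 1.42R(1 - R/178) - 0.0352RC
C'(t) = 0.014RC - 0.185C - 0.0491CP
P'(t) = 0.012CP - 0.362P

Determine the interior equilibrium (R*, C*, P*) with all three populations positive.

From dP/dt = 0: 0.012C* = 0.362, so C* = 30.2.
From dR/dt = 0: 1.42(1 - R*/178) = 0.0352·30.2, giving R* = 178·(1 - 0.748) = 44.9.
From dC/dt = 0: 0.014·44.9 - 0.185 = 0.0491P*, so P* = 0.443/0.0491 = 9.03.

R* ≈ 44.9, C* ≈ 30.2, P* ≈ 9.03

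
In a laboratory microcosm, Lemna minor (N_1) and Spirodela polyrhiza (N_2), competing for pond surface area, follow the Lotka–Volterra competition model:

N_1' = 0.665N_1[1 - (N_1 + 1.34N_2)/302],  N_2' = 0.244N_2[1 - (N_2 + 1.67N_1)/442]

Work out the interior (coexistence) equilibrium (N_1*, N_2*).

Setting both brackets to zero gives the nullclines N_1 + 1.34N_2 = 302 and 1.67N_1 + N_2 = 442.
Substituting N_2 = 442 - 1.67N_1 into the first: N_1(1 - 1.34·1.67) = 302 - 1.34·442.
So N_1* = -290/-1.24 = 235, and then N_2* = 442 - 1.67·235 = 50.4.

N_1* ≈ 235, N_2* ≈ 50.4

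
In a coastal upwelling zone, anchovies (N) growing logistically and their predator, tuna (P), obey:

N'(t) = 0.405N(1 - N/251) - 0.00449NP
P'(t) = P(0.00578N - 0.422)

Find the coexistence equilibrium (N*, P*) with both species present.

From dP/dt = 0 with P > 0: 0.00578N* = 0.422, so N* = 73.
Substitute into dN/dt = 0: 0.405(1 - 73/251) = 0.00449P*.
The bracket is 0.709, giving P* = 0.287/0.00449 = 64.

N* ≈ 73, P* ≈ 64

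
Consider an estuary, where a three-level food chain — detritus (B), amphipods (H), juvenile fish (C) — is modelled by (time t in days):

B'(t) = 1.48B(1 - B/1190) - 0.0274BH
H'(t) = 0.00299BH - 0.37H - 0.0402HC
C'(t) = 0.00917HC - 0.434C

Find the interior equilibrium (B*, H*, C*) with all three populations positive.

B* ≈ 147, H* ≈ 47.3, C* ≈ 1.75

From dC/dt = 0: 0.00917H* = 0.434, so H* = 47.3.
From dB/dt = 0: 1.48(1 - B*/1190) = 0.0274·47.3, giving B* = 1190·(1 - 0.876) = 147.
From dH/dt = 0: 0.00299·147 - 0.37 = 0.0402C*, so C* = 0.0704/0.0402 = 1.75.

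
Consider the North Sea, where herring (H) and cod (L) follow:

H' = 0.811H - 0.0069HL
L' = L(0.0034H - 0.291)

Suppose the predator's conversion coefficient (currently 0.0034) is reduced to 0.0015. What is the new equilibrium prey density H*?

H* ≈ 194

At the interior fixed point, setting dL/dt = 0 with L > 0 fixes H* = (predator death rate)/(HL coefficient) — independent of the other coefficients.
With the change, H* = 0.291/0.0015 = 194; it rises from 85.6.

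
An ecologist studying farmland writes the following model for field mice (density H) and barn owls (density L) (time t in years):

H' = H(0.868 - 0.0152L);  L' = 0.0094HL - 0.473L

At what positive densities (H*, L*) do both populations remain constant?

Set dL/dt = 0 with L > 0: 0.0094H - 0.473 = 0, so H* = 0.473/0.0094 = 50.3.
Set dH/dt = 0 with H > 0: 0.868 - 0.0152L = 0, so L* = 0.868/0.0152 = 57.1.

H* ≈ 50.3, L* ≈ 57.1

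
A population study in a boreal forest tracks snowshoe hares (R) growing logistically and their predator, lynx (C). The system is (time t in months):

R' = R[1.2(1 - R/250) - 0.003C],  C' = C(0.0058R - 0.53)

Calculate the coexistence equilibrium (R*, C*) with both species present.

From dC/dt = 0 with C > 0: 0.0058R* = 0.53, so R* = 91.4.
Substitute into dR/dt = 0: 1.2(1 - 91.4/250) = 0.003C*.
The bracket is 0.634, giving C* = 0.761/0.003 = 254.

R* ≈ 91.4, C* ≈ 254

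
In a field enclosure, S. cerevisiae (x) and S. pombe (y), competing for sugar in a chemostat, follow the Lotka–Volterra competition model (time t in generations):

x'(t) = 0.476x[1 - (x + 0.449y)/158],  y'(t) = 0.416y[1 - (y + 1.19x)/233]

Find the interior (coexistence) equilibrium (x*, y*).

Setting both brackets to zero gives the nullclines x + 0.449y = 158 and 1.19x + y = 233.
Substituting y = 233 - 1.19x into the first: x(1 - 0.449·1.19) = 158 - 0.449·233.
So x* = 53.4/0.466 = 115, and then y* = 233 - 1.19·115 = 96.6.

x* ≈ 115, y* ≈ 96.6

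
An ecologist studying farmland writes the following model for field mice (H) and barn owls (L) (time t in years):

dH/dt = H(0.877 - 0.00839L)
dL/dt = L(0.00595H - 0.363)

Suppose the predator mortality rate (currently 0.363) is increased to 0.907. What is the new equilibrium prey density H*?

H* ≈ 152

At the interior fixed point, setting dL/dt = 0 with L > 0 fixes H* = (predator death rate)/(HL coefficient) — independent of the other coefficients.
With the change, H* = 0.907/0.00595 = 152; it rises from 61.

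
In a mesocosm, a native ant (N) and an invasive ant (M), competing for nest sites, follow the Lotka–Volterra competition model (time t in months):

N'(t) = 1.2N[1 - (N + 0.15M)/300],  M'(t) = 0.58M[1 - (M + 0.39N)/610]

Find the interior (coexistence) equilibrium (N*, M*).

N* ≈ 221, M* ≈ 524

Setting both brackets to zero gives the nullclines N + 0.15M = 300 and 0.39N + M = 610.
Substituting M = 610 - 0.39N into the first: N(1 - 0.15·0.39) = 300 - 0.15·610.
So N* = 208/0.942 = 221, and then M* = 610 - 0.39·221 = 524.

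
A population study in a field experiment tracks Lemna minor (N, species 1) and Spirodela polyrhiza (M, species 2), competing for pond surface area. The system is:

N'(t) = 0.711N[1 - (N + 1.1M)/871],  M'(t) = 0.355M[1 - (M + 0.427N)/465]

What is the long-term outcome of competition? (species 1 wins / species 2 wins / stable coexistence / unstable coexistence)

stable coexistence

Compare the nullcline intercepts: K1/α12 = 871/1.1 = 792 > K2 = 465; K2/α21 = 465/0.427 = 1090 > K1 = 871.
Since both inequalities hold, each species can invade when rare, so the interior equilibrium is stable.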